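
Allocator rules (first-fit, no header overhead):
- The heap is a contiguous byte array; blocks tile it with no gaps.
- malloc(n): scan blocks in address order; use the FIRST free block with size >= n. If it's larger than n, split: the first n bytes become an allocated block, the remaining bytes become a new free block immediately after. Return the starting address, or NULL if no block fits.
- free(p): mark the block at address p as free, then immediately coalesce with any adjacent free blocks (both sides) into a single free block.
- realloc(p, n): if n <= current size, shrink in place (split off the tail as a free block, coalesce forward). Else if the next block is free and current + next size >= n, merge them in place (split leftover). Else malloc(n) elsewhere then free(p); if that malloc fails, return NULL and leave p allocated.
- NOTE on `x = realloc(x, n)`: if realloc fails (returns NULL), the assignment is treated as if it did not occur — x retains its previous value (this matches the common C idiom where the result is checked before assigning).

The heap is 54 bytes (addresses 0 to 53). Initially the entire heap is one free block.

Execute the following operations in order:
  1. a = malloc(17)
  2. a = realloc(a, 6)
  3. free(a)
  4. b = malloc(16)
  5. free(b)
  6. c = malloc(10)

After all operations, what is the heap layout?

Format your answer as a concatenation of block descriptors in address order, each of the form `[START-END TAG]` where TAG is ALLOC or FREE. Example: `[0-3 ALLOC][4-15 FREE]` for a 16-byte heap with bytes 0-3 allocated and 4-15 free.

Op 1: a = malloc(17) -> a = 0; heap: [0-16 ALLOC][17-53 FREE]
Op 2: a = realloc(a, 6) -> a = 0; heap: [0-5 ALLOC][6-53 FREE]
Op 3: free(a) -> (freed a); heap: [0-53 FREE]
Op 4: b = malloc(16) -> b = 0; heap: [0-15 ALLOC][16-53 FREE]
Op 5: free(b) -> (freed b); heap: [0-53 FREE]
Op 6: c = malloc(10) -> c = 0; heap: [0-9 ALLOC][10-53 FREE]

Answer: [0-9 ALLOC][10-53 FREE]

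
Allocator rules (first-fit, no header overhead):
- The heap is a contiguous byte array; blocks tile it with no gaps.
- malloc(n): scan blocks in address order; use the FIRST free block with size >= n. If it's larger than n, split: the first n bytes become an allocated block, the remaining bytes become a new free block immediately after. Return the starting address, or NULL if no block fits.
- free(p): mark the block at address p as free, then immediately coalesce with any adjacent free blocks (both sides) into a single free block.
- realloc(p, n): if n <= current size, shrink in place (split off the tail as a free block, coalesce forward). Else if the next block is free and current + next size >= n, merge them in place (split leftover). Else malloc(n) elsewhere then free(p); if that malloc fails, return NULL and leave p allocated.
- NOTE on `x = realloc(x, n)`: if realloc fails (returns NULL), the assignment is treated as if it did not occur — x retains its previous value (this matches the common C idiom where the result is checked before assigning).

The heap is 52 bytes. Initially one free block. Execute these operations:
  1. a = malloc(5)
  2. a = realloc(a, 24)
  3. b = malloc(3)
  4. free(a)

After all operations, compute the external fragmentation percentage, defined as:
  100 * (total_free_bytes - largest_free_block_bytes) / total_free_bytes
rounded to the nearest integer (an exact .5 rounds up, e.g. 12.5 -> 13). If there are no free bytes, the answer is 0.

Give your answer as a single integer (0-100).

Op 1: a = malloc(5) -> a = 0; heap: [0-4 ALLOC][5-51 FREE]
Op 2: a = realloc(a, 24) -> a = 0; heap: [0-23 ALLOC][24-51 FREE]
Op 3: b = malloc(3) -> b = 24; heap: [0-23 ALLOC][24-26 ALLOC][27-51 FREE]
Op 4: free(a) -> (freed a); heap: [0-23 FREE][24-26 ALLOC][27-51 FREE]
Free blocks: [24 25] total_free=49 largest=25 -> 100*(49-25)/49 = 2400/49 ≈ 48.980 -> rounds to 49

Answer: 49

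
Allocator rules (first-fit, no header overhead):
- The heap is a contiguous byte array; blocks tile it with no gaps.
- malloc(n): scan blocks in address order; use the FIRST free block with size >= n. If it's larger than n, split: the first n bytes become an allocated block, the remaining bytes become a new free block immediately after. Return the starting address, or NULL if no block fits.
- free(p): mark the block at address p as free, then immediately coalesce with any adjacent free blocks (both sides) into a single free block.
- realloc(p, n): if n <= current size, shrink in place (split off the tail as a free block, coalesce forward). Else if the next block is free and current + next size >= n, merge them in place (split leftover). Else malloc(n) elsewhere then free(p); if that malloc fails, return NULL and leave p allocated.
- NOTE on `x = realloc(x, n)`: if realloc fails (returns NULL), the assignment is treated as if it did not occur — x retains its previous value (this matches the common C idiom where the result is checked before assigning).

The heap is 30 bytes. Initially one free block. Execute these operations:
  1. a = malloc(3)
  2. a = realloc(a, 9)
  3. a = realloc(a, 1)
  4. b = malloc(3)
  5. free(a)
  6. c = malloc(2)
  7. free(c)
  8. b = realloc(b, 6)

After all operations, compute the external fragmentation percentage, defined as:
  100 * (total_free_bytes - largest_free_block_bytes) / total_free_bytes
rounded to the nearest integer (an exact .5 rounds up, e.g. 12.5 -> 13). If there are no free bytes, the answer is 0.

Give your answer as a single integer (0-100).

Op 1: a = malloc(3) -> a = 0; heap: [0-2 ALLOC][3-29 FREE]
Op 2: a = realloc(a, 9) -> a = 0; heap: [0-8 ALLOC][9-29 FREE]
Op 3: a = realloc(a, 1) -> a = 0; heap: [0-0 ALLOC][1-29 FREE]
Op 4: b = malloc(3) -> b = 1; heap: [0-0 ALLOC][1-3 ALLOC][4-29 FREE]
Op 5: free(a) -> (freed a); heap: [0-0 FREE][1-3 ALLOC][4-29 FREE]
Op 6: c = malloc(2) -> c = 4; heap: [0-0 FREE][1-3 ALLOC][4-5 ALLOC][6-29 FREE]
Op 7: free(c) -> (freed c); heap: [0-0 FREE][1-3 ALLOC][4-29 FREE]
Op 8: b = realloc(b, 6) -> b = 1; heap: [0-0 FREE][1-6 ALLOC][7-29 FREE]
Free blocks: [1 23] total_free=24 largest=23 -> 100*(24-23)/24 = 100/24 ≈ 4.167 -> rounds to 4

Answer: 4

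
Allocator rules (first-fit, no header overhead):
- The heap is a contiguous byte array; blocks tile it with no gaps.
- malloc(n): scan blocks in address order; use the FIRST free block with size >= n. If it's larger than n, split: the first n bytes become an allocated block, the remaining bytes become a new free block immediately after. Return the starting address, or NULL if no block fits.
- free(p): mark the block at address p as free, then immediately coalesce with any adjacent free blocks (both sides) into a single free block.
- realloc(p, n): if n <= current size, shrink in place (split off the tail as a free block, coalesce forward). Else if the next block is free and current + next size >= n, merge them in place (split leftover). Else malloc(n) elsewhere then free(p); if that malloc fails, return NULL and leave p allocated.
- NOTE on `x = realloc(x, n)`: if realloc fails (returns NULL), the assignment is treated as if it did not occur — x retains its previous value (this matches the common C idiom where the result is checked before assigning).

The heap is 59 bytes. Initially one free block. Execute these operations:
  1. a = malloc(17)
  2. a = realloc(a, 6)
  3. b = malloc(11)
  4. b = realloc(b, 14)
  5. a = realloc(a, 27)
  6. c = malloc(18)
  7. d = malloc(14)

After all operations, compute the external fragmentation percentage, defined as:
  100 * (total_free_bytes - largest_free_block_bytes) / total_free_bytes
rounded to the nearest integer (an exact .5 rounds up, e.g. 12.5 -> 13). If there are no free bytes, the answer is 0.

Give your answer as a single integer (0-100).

Op 1: a = malloc(17) -> a = 0; heap: [0-16 ALLOC][17-58 FREE]
Op 2: a = realloc(a, 6) -> a = 0; heap: [0-5 ALLOC][6-58 FREE]
Op 3: b = malloc(11) -> b = 6; heap: [0-5 ALLOC][6-16 ALLOC][17-58 FREE]
Op 4: b = realloc(b, 14) -> b = 6; heap: [0-5 ALLOC][6-19 ALLOC][20-58 FREE]
Op 5: a = realloc(a, 27) -> a = 20; heap: [0-5 FREE][6-19 ALLOC][20-46 ALLOC][47-58 FREE]
Op 6: c = malloc(18) -> c = NULL; heap: [0-5 FREE][6-19 ALLOC][20-46 ALLOC][47-58 FREE]
Op 7: d = malloc(14) -> d = NULL; heap: [0-5 FREE][6-19 ALLOC][20-46 ALLOC][47-58 FREE]
Free blocks: [6 12] total_free=18 largest=12 -> 100*(18-12)/18 = 600/18 ≈ 33.333 -> rounds to 33

Answer: 33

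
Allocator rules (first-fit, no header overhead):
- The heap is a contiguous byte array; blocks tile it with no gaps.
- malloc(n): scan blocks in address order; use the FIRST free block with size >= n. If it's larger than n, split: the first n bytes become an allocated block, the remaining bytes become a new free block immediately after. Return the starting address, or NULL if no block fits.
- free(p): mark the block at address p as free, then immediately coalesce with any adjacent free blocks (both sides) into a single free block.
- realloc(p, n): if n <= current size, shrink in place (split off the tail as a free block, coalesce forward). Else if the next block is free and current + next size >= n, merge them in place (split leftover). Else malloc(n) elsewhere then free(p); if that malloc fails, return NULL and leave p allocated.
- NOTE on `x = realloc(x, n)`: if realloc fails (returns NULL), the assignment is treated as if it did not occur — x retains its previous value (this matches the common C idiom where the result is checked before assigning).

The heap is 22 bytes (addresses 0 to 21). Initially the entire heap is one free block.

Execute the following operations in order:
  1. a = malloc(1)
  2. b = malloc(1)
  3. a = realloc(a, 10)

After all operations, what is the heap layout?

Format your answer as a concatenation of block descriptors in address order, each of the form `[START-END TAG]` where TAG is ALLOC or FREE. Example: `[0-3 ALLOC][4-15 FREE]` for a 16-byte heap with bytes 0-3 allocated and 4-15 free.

Op 1: a = malloc(1) -> a = 0; heap: [0-0 ALLOC][1-21 FREE]
Op 2: b = malloc(1) -> b = 1; heap: [0-0 ALLOC][1-1 ALLOC][2-21 FREE]
Op 3: a = realloc(a, 10) -> a = 2; heap: [0-0 FREE][1-1 ALLOC][2-11 ALLOC][12-21 FREE]

Answer: [0-0 FREE][1-1 ALLOC][2-11 ALLOC][12-21 FREE]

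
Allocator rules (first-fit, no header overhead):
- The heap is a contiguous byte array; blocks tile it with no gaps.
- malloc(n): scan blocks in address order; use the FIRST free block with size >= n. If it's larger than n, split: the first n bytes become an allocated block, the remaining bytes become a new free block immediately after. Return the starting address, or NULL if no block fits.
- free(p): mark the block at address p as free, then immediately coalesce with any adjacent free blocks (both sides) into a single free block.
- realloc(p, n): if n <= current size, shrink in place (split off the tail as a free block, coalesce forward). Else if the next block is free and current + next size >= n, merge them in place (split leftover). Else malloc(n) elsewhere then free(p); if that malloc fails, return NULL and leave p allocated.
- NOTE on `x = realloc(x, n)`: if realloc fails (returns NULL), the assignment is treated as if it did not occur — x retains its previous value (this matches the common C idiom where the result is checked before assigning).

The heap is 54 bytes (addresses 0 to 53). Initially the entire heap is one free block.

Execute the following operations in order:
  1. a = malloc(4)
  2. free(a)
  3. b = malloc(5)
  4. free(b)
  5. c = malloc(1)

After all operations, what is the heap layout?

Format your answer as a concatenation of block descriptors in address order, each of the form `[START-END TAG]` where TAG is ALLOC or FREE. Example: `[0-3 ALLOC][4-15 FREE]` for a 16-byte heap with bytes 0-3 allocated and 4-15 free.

Op 1: a = malloc(4) -> a = 0; heap: [0-3 ALLOC][4-53 FREE]
Op 2: free(a) -> (freed a); heap: [0-53 FREE]
Op 3: b = malloc(5) -> b = 0; heap: [0-4 ALLOC][5-53 FREE]
Op 4: free(b) -> (freed b); heap: [0-53 FREE]
Op 5: c = malloc(1) -> c = 0; heap: [0-0 ALLOC][1-53 FREE]

Answer: [0-0 ALLOC][1-53 FREE]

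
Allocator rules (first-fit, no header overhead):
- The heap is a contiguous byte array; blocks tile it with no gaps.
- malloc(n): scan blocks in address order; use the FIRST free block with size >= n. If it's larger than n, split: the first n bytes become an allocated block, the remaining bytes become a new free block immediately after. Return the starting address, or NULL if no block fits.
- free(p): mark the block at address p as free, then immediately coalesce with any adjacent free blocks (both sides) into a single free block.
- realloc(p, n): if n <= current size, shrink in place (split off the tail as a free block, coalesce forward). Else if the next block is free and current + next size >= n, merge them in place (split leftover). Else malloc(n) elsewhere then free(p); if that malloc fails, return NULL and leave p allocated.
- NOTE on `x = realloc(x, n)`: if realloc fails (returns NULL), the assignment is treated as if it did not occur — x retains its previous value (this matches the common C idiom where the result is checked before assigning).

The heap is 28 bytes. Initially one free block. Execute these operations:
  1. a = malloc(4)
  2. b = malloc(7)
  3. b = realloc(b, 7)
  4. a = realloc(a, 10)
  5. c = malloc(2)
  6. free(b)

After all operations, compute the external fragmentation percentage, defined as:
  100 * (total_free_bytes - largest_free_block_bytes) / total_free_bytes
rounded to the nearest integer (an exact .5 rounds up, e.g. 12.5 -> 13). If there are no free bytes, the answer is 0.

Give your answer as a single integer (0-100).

Answer: 44

Derivation:
Op 1: a = malloc(4) -> a = 0; heap: [0-3 ALLOC][4-27 FREE]
Op 2: b = malloc(7) -> b = 4; heap: [0-3 ALLOC][4-10 ALLOC][11-27 FREE]
Op 3: b = realloc(b, 7) -> b = 4; heap: [0-3 ALLOC][4-10 ALLOC][11-27 FREE]
Op 4: a = realloc(a, 10) -> a = 11; heap: [0-3 FREE][4-10 ALLOC][11-20 ALLOC][21-27 FREE]
Op 5: c = malloc(2) -> c = 0; heap: [0-1 ALLOC][2-3 FREE][4-10 ALLOC][11-20 ALLOC][21-27 FREE]
Op 6: free(b) -> (freed b); heap: [0-1 ALLOC][2-10 FREE][11-20 ALLOC][21-27 FREE]
Free blocks: [9 7] total_free=16 largest=9 -> 100*(16-9)/16 = 700/16 = 43.75 -> rounds to 44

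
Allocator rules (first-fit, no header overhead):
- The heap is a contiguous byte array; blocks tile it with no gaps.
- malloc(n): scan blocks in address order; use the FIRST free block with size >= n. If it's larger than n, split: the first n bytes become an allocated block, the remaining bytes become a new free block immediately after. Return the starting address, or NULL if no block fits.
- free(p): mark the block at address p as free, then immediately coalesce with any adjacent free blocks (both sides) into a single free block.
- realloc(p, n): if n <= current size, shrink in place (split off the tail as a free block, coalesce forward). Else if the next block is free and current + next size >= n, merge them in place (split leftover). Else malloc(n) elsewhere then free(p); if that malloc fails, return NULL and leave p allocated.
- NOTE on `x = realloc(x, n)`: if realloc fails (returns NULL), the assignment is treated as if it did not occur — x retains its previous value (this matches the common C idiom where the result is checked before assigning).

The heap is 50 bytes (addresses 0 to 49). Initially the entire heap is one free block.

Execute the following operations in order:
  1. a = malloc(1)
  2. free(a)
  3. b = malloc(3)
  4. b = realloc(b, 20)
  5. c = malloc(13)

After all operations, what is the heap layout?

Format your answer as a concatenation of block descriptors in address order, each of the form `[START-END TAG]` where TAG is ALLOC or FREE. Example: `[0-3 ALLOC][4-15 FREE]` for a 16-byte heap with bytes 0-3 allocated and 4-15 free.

Answer: [0-19 ALLOC][20-32 ALLOC][33-49 FREE]

Derivation:
Op 1: a = malloc(1) -> a = 0; heap: [0-0 ALLOC][1-49 FREE]
Op 2: free(a) -> (freed a); heap: [0-49 FREE]
Op 3: b = malloc(3) -> b = 0; heap: [0-2 ALLOC][3-49 FREE]
Op 4: b = realloc(b, 20) -> b = 0; heap: [0-19 ALLOC][20-49 FREE]
Op 5: c = malloc(13) -> c = 20; heap: [0-19 ALLOC][20-32 ALLOC][33-49 FREE]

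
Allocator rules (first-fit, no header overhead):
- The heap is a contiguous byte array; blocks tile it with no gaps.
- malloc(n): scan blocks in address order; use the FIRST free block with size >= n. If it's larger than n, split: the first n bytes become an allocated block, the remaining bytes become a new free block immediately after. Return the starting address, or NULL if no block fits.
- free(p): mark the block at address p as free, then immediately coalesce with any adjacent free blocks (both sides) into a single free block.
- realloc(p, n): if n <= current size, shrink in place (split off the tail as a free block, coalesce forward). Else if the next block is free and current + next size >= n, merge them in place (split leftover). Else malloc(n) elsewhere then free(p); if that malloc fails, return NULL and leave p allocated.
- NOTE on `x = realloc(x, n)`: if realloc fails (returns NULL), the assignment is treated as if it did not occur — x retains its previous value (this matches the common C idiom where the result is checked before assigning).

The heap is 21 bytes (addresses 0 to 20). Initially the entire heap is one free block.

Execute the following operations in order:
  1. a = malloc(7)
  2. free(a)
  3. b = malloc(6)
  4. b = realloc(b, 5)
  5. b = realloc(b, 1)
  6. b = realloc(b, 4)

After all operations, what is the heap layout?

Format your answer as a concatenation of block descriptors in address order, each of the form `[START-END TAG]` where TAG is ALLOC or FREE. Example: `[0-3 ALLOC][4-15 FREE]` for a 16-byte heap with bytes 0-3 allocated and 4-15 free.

Answer: [0-3 ALLOC][4-20 FREE]

Derivation:
Op 1: a = malloc(7) -> a = 0; heap: [0-6 ALLOC][7-20 FREE]
Op 2: free(a) -> (freed a); heap: [0-20 FREE]
Op 3: b = malloc(6) -> b = 0; heap: [0-5 ALLOC][6-20 FREE]
Op 4: b = realloc(b, 5) -> b = 0; heap: [0-4 ALLOC][5-20 FREE]
Op 5: b = realloc(b, 1) -> b = 0; heap: [0-0 ALLOC][1-20 FREE]
Op 6: b = realloc(b, 4) -> b = 0; heap: [0-3 ALLOC][4-20 FREE]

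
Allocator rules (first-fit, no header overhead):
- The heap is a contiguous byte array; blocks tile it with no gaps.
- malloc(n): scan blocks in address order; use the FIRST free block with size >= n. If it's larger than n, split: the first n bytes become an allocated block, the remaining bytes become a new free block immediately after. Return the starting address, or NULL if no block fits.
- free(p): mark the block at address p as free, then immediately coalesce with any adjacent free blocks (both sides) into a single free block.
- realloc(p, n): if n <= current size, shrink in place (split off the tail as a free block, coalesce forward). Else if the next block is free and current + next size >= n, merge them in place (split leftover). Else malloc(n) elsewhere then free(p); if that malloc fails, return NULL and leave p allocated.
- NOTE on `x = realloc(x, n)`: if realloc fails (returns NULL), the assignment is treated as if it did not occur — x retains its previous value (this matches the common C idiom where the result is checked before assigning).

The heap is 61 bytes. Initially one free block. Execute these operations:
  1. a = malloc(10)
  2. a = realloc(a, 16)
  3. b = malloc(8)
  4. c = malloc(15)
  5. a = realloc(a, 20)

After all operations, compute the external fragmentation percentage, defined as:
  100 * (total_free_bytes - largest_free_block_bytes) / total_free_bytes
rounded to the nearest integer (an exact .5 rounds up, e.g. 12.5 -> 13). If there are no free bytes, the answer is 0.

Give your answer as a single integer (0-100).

Op 1: a = malloc(10) -> a = 0; heap: [0-9 ALLOC][10-60 FREE]
Op 2: a = realloc(a, 16) -> a = 0; heap: [0-15 ALLOC][16-60 FREE]
Op 3: b = malloc(8) -> b = 16; heap: [0-15 ALLOC][16-23 ALLOC][24-60 FREE]
Op 4: c = malloc(15) -> c = 24; heap: [0-15 ALLOC][16-23 ALLOC][24-38 ALLOC][39-60 FREE]
Op 5: a = realloc(a, 20) -> a = 39; heap: [0-15 FREE][16-23 ALLOC][24-38 ALLOC][39-58 ALLOC][59-60 FREE]
Free blocks: [16 2] total_free=18 largest=16 -> 100*(18-16)/18 = 200/18 ≈ 11.111 -> rounds to 11

Answer: 11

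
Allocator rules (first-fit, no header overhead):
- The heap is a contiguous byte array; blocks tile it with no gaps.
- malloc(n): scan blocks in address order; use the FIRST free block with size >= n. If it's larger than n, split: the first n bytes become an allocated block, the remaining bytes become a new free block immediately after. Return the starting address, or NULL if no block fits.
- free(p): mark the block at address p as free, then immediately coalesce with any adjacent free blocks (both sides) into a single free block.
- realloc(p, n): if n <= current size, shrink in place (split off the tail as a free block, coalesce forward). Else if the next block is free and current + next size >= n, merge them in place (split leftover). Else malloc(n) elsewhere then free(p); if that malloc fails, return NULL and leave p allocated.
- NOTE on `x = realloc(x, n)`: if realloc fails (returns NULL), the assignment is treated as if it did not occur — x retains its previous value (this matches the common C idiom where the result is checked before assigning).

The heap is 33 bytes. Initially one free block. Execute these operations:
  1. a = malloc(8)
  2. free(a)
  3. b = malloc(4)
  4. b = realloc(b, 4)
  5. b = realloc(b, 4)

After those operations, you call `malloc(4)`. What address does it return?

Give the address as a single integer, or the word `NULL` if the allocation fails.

Answer: 4

Derivation:
Op 1: a = malloc(8) -> a = 0; heap: [0-7 ALLOC][8-32 FREE]
Op 2: free(a) -> (freed a); heap: [0-32 FREE]
Op 3: b = malloc(4) -> b = 0; heap: [0-3 ALLOC][4-32 FREE]
Op 4: b = realloc(b, 4) -> b = 0; heap: [0-3 ALLOC][4-32 FREE]
Op 5: b = realloc(b, 4) -> b = 0; heap: [0-3 ALLOC][4-32 FREE]
malloc(4): first-fit scan over [0-3 ALLOC][4-32 FREE] -> 4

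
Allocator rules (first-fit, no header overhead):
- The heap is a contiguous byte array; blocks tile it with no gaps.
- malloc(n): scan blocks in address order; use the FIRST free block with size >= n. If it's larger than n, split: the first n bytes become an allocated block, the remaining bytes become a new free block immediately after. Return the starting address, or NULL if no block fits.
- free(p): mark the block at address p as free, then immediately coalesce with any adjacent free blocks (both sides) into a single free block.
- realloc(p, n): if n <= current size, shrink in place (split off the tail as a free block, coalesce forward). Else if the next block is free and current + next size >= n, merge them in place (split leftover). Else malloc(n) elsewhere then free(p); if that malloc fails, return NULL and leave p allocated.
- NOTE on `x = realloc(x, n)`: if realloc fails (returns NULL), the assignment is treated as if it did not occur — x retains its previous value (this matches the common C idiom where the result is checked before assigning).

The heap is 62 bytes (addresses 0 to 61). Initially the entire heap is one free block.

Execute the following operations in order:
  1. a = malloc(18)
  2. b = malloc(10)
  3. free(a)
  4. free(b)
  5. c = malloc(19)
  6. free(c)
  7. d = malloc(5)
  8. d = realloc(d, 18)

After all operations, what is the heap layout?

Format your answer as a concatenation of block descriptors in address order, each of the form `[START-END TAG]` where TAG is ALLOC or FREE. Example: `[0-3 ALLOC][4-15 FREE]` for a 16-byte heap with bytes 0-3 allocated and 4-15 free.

Op 1: a = malloc(18) -> a = 0; heap: [0-17 ALLOC][18-61 FREE]
Op 2: b = malloc(10) -> b = 18; heap: [0-17 ALLOC][18-27 ALLOC][28-61 FREE]
Op 3: free(a) -> (freed a); heap: [0-17 FREE][18-27 ALLOC][28-61 FREE]
Op 4: free(b) -> (freed b); heap: [0-61 FREE]
Op 5: c = malloc(19) -> c = 0; heap: [0-18 ALLOC][19-61 FREE]
Op 6: free(c) -> (freed c); heap: [0-61 FREE]
Op 7: d = malloc(5) -> d = 0; heap: [0-4 ALLOC][5-61 FREE]
Op 8: d = realloc(d, 18) -> d = 0; heap: [0-17 ALLOC][18-61 FREE]

Answer: [0-17 ALLOC][18-61 FREE]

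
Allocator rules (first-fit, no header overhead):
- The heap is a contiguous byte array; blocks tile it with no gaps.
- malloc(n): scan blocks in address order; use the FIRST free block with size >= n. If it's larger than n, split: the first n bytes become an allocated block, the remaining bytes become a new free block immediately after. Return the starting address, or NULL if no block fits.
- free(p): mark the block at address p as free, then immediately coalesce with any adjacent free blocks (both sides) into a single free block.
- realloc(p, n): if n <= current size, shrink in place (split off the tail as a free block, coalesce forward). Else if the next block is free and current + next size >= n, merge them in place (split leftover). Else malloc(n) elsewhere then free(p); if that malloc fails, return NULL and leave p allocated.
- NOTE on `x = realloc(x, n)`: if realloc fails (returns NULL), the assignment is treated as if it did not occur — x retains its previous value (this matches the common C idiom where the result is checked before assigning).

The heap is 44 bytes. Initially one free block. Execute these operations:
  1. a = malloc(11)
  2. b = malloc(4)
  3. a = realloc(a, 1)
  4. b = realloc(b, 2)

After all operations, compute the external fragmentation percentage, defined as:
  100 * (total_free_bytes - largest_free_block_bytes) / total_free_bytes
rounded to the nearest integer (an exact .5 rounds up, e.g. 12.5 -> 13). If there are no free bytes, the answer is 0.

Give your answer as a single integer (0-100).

Answer: 24

Derivation:
Op 1: a = malloc(11) -> a = 0; heap: [0-10 ALLOC][11-43 FREE]
Op 2: b = malloc(4) -> b = 11; heap: [0-10 ALLOC][11-14 ALLOC][15-43 FREE]
Op 3: a = realloc(a, 1) -> a = 0; heap: [0-0 ALLOC][1-10 FREE][11-14 ALLOC][15-43 FREE]
Op 4: b = realloc(b, 2) -> b = 11; heap: [0-0 ALLOC][1-10 FREE][11-12 ALLOC][13-43 FREE]
Free blocks: [10 31] total_free=41 largest=31 -> 100*(41-31)/41 = 1000/41 ≈ 24.390 -> rounds to 24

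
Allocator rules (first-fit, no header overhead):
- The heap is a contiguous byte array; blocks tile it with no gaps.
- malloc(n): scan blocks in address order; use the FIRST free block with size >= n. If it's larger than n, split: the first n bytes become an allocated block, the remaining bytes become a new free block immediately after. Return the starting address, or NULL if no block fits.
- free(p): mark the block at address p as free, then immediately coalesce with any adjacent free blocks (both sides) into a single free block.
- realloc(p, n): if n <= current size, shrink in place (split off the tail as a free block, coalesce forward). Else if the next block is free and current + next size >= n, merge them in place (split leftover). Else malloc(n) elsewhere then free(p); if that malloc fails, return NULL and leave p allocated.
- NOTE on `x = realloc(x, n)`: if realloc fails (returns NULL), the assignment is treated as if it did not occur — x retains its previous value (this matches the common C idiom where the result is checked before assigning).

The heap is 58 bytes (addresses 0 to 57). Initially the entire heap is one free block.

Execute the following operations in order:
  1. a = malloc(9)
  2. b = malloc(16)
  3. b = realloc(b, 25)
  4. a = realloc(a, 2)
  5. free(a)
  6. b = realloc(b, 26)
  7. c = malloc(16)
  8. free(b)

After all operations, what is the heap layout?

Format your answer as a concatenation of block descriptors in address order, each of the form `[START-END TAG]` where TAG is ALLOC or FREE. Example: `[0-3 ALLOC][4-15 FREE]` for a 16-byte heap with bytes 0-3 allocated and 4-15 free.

Answer: [0-34 FREE][35-50 ALLOC][51-57 FREE]

Derivation:
Op 1: a = malloc(9) -> a = 0; heap: [0-8 ALLOC][9-57 FREE]
Op 2: b = malloc(16) -> b = 9; heap: [0-8 ALLOC][9-24 ALLOC][25-57 FREE]
Op 3: b = realloc(b, 25) -> b = 9; heap: [0-8 ALLOC][9-33 ALLOC][34-57 FREE]
Op 4: a = realloc(a, 2) -> a = 0; heap: [0-1 ALLOC][2-8 FREE][9-33 ALLOC][34-57 FREE]
Op 5: free(a) -> (freed a); heap: [0-8 FREE][9-33 ALLOC][34-57 FREE]
Op 6: b = realloc(b, 26) -> b = 9; heap: [0-8 FREE][9-34 ALLOC][35-57 FREE]
Op 7: c = malloc(16) -> c = 35; heap: [0-8 FREE][9-34 ALLOC][35-50 ALLOC][51-57 FREE]
Op 8: free(b) -> (freed b); heap: [0-34 FREE][35-50 ALLOC][51-57 FREE]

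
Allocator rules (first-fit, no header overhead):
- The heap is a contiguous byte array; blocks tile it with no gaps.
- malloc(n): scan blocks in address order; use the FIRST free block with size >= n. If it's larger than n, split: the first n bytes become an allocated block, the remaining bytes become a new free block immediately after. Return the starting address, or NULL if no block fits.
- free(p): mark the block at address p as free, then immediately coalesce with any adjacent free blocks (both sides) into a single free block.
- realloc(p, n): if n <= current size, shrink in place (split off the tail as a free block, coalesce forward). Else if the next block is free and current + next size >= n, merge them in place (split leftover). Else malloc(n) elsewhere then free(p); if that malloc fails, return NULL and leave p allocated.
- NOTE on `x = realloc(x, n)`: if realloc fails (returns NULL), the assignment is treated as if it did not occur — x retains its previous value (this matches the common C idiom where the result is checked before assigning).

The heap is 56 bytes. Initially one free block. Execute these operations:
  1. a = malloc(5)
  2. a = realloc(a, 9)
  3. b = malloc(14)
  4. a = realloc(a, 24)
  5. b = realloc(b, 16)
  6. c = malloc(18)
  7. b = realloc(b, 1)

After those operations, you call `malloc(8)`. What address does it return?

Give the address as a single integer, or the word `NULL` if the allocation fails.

Answer: 0

Derivation:
Op 1: a = malloc(5) -> a = 0; heap: [0-4 ALLOC][5-55 FREE]
Op 2: a = realloc(a, 9) -> a = 0; heap: [0-8 ALLOC][9-55 FREE]
Op 3: b = malloc(14) -> b = 9; heap: [0-8 ALLOC][9-22 ALLOC][23-55 FREE]
Op 4: a = realloc(a, 24) -> a = 23; heap: [0-8 FREE][9-22 ALLOC][23-46 ALLOC][47-55 FREE]
Op 5: b = realloc(b, 16) -> NULL (b unchanged); heap: [0-8 FREE][9-22 ALLOC][23-46 ALLOC][47-55 FREE]
Op 6: c = malloc(18) -> c = NULL; heap: [0-8 FREE][9-22 ALLOC][23-46 ALLOC][47-55 FREE]
Op 7: b = realloc(b, 1) -> b = 9; heap: [0-8 FREE][9-9 ALLOC][10-22 FREE][23-46 ALLOC][47-55 FREE]
malloc(8): first-fit scan over [0-8 FREE][9-9 ALLOC][10-22 FREE][23-46 ALLOC][47-55 FREE] -> 0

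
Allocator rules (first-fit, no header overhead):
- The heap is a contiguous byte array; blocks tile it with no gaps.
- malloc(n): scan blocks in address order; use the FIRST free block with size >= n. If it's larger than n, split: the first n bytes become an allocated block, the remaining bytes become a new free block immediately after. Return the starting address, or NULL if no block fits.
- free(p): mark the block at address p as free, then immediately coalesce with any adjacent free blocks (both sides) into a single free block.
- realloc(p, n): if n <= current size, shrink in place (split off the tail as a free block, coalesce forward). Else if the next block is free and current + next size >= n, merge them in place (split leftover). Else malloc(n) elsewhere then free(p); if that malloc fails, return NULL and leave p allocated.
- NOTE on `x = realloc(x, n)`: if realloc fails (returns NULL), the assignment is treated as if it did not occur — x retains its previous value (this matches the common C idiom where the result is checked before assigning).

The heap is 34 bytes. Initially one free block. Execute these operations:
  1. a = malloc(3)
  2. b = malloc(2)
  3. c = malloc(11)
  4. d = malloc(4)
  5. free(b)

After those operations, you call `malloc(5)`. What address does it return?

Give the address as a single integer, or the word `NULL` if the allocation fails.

Op 1: a = malloc(3) -> a = 0; heap: [0-2 ALLOC][3-33 FREE]
Op 2: b = malloc(2) -> b = 3; heap: [0-2 ALLOC][3-4 ALLOC][5-33 FREE]
Op 3: c = malloc(11) -> c = 5; heap: [0-2 ALLOC][3-4 ALLOC][5-15 ALLOC][16-33 FREE]
Op 4: d = malloc(4) -> d = 16; heap: [0-2 ALLOC][3-4 ALLOC][5-15 ALLOC][16-19 ALLOC][20-33 FREE]
Op 5: free(b) -> (freed b); heap: [0-2 ALLOC][3-4 FREE][5-15 ALLOC][16-19 ALLOC][20-33 FREE]
malloc(5): first-fit scan over [0-2 ALLOC][3-4 FREE][5-15 ALLOC][16-19 ALLOC][20-33 FREE] -> 20

Answer: 20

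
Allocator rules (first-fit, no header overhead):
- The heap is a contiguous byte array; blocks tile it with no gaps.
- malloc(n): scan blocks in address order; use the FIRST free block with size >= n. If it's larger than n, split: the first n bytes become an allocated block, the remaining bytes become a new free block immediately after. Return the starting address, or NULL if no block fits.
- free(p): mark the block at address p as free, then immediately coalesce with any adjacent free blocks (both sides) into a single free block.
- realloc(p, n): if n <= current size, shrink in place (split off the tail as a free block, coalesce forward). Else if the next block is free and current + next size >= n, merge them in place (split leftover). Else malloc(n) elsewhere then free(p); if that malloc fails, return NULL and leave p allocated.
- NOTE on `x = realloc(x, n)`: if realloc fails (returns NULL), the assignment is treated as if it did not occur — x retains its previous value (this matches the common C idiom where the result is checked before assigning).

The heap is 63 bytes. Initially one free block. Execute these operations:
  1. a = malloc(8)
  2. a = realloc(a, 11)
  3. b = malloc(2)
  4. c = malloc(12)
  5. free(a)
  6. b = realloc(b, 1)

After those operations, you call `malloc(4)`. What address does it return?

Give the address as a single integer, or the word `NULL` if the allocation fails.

Op 1: a = malloc(8) -> a = 0; heap: [0-7 ALLOC][8-62 FREE]
Op 2: a = realloc(a, 11) -> a = 0; heap: [0-10 ALLOC][11-62 FREE]
Op 3: b = malloc(2) -> b = 11; heap: [0-10 ALLOC][11-12 ALLOC][13-62 FREE]
Op 4: c = malloc(12) -> c = 13; heap: [0-10 ALLOC][11-12 ALLOC][13-24 ALLOC][25-62 FREE]
Op 5: free(a) -> (freed a); heap: [0-10 FREE][11-12 ALLOC][13-24 ALLOC][25-62 FREE]
Op 6: b = realloc(b, 1) -> b = 11; heap: [0-10 FREE][11-11 ALLOC][12-12 FREE][13-24 ALLOC][25-62 FREE]
malloc(4): first-fit scan over [0-10 FREE][11-11 ALLOC][12-12 FREE][13-24 ALLOC][25-62 FREE] -> 0

Answer: 0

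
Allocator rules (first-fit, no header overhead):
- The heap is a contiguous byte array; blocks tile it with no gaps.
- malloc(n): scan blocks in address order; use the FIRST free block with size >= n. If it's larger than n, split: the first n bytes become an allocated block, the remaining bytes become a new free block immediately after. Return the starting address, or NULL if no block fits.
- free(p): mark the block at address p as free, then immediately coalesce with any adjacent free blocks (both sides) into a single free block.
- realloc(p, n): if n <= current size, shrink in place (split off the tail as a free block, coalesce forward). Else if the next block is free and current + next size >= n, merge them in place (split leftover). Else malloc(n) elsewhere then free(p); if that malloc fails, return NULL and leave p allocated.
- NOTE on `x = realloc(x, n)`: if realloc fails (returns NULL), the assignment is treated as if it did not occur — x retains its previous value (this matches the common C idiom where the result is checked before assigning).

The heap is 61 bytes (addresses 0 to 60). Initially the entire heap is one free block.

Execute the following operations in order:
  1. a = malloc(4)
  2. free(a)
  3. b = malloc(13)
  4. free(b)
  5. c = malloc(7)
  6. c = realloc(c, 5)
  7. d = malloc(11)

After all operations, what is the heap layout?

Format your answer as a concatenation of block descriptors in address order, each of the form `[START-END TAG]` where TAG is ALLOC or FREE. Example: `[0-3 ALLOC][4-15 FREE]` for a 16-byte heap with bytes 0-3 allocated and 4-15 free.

Answer: [0-4 ALLOC][5-15 ALLOC][16-60 FREE]

Derivation:
Op 1: a = malloc(4) -> a = 0; heap: [0-3 ALLOC][4-60 FREE]
Op 2: free(a) -> (freed a); heap: [0-60 FREE]
Op 3: b = malloc(13) -> b = 0; heap: [0-12 ALLOC][13-60 FREE]
Op 4: free(b) -> (freed b); heap: [0-60 FREE]
Op 5: c = malloc(7) -> c = 0; heap: [0-6 ALLOC][7-60 FREE]
Op 6: c = realloc(c, 5) -> c = 0; heap: [0-4 ALLOC][5-60 FREE]
Op 7: d = malloc(11) -> d = 5; heap: [0-4 ALLOC][5-15 ALLOC][16-60 FREE]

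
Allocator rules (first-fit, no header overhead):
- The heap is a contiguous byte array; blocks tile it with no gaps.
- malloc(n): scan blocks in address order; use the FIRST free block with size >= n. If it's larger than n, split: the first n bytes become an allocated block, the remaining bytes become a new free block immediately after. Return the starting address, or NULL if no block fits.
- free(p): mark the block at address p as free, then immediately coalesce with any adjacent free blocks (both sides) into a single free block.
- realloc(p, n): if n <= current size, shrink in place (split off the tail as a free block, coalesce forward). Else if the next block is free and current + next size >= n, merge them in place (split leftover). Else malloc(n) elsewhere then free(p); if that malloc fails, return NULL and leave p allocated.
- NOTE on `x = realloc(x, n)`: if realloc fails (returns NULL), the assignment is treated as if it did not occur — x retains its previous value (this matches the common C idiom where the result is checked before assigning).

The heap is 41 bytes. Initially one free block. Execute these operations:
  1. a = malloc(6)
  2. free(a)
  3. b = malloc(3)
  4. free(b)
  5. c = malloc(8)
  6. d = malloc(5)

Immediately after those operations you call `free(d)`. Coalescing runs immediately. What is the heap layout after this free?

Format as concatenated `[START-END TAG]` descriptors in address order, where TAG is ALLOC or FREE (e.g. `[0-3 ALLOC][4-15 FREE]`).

Answer: [0-7 ALLOC][8-40 FREE]

Derivation:
Op 1: a = malloc(6) -> a = 0; heap: [0-5 ALLOC][6-40 FREE]
Op 2: free(a) -> (freed a); heap: [0-40 FREE]
Op 3: b = malloc(3) -> b = 0; heap: [0-2 ALLOC][3-40 FREE]
Op 4: free(b) -> (freed b); heap: [0-40 FREE]
Op 5: c = malloc(8) -> c = 0; heap: [0-7 ALLOC][8-40 FREE]
Op 6: d = malloc(5) -> d = 8; heap: [0-7 ALLOC][8-12 ALLOC][13-40 FREE]
free(d): d = 8 -> block [8-12 ALLOC]; mark free, coalesce with adjacent free neighbors -> [0-7 ALLOC][8-40 FREE]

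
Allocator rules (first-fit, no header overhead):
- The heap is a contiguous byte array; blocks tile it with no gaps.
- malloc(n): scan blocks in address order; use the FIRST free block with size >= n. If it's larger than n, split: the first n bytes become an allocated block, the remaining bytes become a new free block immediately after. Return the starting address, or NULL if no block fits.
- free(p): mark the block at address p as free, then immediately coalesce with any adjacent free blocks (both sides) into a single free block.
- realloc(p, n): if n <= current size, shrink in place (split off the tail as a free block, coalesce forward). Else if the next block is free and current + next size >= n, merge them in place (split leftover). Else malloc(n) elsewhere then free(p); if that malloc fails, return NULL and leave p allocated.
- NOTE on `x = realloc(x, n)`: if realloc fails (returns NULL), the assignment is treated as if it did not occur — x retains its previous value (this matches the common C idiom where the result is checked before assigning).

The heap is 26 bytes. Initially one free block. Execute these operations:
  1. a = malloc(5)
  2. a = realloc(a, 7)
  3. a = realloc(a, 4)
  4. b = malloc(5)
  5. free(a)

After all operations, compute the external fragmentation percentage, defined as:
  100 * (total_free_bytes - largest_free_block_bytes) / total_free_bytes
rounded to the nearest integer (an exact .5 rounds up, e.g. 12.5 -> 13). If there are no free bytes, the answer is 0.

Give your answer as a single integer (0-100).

Op 1: a = malloc(5) -> a = 0; heap: [0-4 ALLOC][5-25 FREE]
Op 2: a = realloc(a, 7) -> a = 0; heap: [0-6 ALLOC][7-25 FREE]
Op 3: a = realloc(a, 4) -> a = 0; heap: [0-3 ALLOC][4-25 FREE]
Op 4: b = malloc(5) -> b = 4; heap: [0-3 ALLOC][4-8 ALLOC][9-25 FREE]
Op 5: free(a) -> (freed a); heap: [0-3 FREE][4-8 ALLOC][9-25 FREE]
Free blocks: [4 17] total_free=21 largest=17 -> 100*(21-17)/21 = 400/21 ≈ 19.048 -> rounds to 19

Answer: 19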